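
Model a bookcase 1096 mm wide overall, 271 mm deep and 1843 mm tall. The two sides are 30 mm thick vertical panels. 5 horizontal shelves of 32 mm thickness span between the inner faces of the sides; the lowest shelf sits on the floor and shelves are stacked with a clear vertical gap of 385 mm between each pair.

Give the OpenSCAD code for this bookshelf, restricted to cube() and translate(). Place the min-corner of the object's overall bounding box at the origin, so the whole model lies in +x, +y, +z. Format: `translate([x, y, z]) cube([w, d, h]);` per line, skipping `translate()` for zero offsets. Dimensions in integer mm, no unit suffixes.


cube([30, 271, 1843]);
translate([1066, 0, 0]) cube([30, 271, 1843]);
translate([30, 0, 0]) cube([1036, 271, 32]);
translate([30, 0, 417]) cube([1036, 271, 32]);
translate([30, 0, 834]) cube([1036, 271, 32]);
translate([30, 0, 1251]) cube([1036, 271, 32]);
translate([30, 0, 1668]) cube([1036, 271, 32]);


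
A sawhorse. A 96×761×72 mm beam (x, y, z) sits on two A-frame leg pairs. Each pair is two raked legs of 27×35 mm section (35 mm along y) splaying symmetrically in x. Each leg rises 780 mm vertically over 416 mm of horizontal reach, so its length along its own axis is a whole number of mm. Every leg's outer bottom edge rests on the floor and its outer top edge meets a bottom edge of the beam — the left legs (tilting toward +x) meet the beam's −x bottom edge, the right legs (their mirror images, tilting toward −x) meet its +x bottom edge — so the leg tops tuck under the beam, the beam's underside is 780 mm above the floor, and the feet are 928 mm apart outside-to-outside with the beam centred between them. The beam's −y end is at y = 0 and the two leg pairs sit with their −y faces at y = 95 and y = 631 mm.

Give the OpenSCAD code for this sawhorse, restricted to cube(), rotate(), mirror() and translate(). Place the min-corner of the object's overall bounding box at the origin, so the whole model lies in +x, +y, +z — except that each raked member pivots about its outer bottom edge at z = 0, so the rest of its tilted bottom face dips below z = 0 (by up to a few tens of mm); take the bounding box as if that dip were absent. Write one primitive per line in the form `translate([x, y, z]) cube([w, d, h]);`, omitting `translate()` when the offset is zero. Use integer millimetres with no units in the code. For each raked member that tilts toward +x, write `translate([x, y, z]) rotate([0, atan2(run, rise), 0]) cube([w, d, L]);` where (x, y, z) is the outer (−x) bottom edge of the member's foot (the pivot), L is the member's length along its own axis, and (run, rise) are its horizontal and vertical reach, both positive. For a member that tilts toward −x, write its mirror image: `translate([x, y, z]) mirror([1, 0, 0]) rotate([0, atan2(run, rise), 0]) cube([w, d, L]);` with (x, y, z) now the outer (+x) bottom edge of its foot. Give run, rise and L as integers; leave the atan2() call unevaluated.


// leg length = √(416² + 780²) = 884
// right-leg outer foot x = 2·416 + 96 = 928
// beam min-corner = (416, 0, 780)
translate([416, 0, 780]) cube([96, 761, 72]);
translate([0, 95, 0]) rotate([0, atan2(416, 780), 0]) cube([27, 35, 884]);
translate([928, 95, 0]) mirror([1, 0, 0]) rotate([0, atan2(416, 780), 0]) cube([27, 35, 884]);
translate([0, 631, 0]) rotate([0, atan2(416, 780), 0]) cube([27, 35, 884]);
translate([928, 631, 0]) mirror([1, 0, 0]) rotate([0, atan2(416, 780), 0]) cube([27, 35, 884]);


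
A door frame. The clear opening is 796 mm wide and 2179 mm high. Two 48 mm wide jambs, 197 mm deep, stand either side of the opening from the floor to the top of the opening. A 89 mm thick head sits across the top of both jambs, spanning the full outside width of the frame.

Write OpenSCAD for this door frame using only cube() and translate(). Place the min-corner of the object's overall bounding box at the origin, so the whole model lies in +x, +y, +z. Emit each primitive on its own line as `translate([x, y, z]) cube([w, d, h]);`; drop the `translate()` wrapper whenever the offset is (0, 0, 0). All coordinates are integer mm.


cube([48, 197, 2179]);
translate([844, 0, 0]) cube([48, 197, 2179]);
translate([0, 0, 2179]) cube([892, 197, 89]);


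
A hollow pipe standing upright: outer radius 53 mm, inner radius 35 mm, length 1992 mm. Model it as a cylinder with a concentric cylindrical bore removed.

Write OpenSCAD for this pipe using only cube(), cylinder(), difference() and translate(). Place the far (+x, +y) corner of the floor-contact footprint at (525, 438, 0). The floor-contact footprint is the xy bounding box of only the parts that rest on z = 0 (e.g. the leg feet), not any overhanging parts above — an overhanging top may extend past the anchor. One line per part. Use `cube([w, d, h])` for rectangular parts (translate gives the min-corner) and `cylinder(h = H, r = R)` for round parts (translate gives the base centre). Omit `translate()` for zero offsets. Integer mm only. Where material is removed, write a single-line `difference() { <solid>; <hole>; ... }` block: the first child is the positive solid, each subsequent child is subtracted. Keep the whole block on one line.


difference() { translate([472, 385, 0]) cylinder(h = 1992, r = 53); translate([472, 385, 0]) cylinder(h = 1992, r = 35); }


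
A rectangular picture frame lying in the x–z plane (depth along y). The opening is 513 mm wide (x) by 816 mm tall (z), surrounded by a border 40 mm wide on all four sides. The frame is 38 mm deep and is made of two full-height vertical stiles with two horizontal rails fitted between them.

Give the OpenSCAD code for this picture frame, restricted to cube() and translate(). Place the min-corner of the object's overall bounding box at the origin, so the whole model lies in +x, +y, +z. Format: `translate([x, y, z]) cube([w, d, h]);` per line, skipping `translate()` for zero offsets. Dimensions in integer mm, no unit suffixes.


cube([40, 38, 896]);
translate([553, 0, 0]) cube([40, 38, 896]);
translate([40, 0, 0]) cube([513, 38, 40]);
translate([40, 0, 856]) cube([513, 38, 40]);


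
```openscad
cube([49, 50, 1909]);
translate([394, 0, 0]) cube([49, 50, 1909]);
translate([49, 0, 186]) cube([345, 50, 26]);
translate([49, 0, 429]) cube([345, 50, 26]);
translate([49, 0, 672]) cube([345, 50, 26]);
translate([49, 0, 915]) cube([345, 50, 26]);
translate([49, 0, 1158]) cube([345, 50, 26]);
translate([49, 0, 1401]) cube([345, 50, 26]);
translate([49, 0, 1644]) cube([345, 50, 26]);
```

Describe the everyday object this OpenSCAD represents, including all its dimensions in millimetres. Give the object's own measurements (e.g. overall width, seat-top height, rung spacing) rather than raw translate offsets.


A straight ladder. Two 49×50 mm vertical rails, 1909 mm tall, stand 443 mm apart (outside-to-outside) with their front faces coplanar on the −y side. 7 rungs, each 50 mm deep and 26 mm tall, span between the inner faces of the rails, front faces flush with the rails. The lowest rung's underside is at z = 186 mm and rungs are spaced 243 mm apart (underside to underside).


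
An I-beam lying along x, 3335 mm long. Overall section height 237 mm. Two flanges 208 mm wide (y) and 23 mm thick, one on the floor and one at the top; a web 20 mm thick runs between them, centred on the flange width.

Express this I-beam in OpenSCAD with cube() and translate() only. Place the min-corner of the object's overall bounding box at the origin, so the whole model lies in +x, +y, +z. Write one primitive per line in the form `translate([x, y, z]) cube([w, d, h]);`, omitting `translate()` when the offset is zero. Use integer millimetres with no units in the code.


cube([3335, 208, 23]);
translate([0, 94, 23]) cube([3335, 20, 191]);
translate([0, 0, 214]) cube([3335, 208, 23]);


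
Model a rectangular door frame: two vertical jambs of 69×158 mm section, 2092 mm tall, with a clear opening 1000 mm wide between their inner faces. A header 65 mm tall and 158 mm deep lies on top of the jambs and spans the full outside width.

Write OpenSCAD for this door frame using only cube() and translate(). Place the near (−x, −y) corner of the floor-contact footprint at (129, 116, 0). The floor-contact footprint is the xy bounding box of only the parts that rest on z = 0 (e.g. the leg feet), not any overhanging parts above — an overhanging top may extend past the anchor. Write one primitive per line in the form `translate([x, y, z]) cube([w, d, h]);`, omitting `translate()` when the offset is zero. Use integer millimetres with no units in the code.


translate([129, 116, 0]) cube([69, 158, 2092]);
translate([1198, 116, 0]) cube([69, 158, 2092]);
translate([129, 116, 2092]) cube([1138, 158, 65]);


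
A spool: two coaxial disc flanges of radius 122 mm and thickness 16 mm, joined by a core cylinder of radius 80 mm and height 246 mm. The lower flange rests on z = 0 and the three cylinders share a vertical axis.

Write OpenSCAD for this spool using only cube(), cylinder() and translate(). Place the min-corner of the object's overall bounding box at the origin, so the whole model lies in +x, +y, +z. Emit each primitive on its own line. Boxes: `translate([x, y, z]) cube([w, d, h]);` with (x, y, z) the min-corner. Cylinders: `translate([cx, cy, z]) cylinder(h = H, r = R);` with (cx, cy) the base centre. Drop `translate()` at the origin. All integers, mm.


translate([122, 122, 0]) cylinder(h = 16, r = 122);
translate([122, 122, 16]) cylinder(h = 246, r = 80);
translate([122, 122, 262]) cylinder(h = 16, r = 122);


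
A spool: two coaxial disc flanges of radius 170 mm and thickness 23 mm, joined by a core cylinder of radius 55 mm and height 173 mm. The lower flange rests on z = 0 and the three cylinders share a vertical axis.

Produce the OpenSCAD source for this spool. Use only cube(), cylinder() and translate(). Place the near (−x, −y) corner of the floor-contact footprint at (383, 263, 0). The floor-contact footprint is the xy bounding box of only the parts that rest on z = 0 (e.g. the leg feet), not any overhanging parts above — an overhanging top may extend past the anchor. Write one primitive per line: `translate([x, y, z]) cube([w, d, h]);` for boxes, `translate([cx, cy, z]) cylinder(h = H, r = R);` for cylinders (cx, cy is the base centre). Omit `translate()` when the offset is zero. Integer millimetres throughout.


translate([553, 433, 0]) cylinder(h = 23, r = 170);
translate([553, 433, 23]) cylinder(h = 173, r = 55);
translate([553, 433, 196]) cylinder(h = 23, r = 170);


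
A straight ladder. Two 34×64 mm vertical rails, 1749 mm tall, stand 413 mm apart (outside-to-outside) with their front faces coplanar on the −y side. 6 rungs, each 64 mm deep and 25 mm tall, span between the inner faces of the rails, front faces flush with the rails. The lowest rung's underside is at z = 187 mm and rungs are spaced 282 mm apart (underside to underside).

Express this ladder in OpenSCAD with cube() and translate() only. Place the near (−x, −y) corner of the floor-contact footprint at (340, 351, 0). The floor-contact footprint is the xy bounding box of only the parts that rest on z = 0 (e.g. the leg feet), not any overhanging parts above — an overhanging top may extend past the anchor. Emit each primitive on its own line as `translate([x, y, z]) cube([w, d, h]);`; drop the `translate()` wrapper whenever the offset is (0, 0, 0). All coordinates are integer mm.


// rung span = 413 - 2*34 = 345
// rung[k] z = 187 + k*282
translate([340, 351, 0]) cube([34, 64, 1749]);
translate([719, 351, 0]) cube([34, 64, 1749]);
translate([374, 351, 187]) cube([345, 64, 25]);
translate([374, 351, 469]) cube([345, 64, 25]);
translate([374, 351, 751]) cube([345, 64, 25]);
translate([374, 351, 1033]) cube([345, 64, 25]);
translate([374, 351, 1315]) cube([345, 64, 25]);
translate([374, 351, 1597]) cube([345, 64, 25]);


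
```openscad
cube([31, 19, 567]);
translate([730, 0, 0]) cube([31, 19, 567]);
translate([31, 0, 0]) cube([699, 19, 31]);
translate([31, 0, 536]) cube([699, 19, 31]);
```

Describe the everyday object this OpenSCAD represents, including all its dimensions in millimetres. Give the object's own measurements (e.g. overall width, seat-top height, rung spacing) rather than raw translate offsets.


A rectangular picture frame lying in the x–z plane (depth along y). The opening is 699 mm wide (x) by 505 mm tall (z), surrounded by a border 31 mm wide on all four sides. The frame is 19 mm deep and is made of two full-height vertical stiles with two horizontal rails fitted between them.


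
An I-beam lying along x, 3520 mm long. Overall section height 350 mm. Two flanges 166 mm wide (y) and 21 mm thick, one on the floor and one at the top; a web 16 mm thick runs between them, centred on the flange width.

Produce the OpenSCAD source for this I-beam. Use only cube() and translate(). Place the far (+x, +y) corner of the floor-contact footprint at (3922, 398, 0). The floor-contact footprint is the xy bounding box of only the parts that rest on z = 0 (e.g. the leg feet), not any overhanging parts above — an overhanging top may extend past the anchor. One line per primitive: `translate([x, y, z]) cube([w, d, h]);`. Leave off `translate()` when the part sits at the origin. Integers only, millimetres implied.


translate([402, 232, 0]) cube([3520, 166, 21]);
translate([402, 307, 21]) cube([3520, 16, 308]);
translate([402, 232, 329]) cube([3520, 166, 21]);


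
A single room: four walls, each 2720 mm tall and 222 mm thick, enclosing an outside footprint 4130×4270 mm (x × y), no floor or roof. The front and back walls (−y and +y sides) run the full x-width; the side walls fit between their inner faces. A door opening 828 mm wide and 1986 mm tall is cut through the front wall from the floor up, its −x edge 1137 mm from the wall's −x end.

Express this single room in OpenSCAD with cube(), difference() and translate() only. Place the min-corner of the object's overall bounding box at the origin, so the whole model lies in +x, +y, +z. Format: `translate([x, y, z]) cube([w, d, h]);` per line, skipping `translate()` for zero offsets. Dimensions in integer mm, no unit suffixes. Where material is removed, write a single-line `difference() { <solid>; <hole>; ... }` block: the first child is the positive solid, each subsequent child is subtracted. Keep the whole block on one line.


difference() { cube([4130, 222, 2720]); translate([1137, 0, 0]) cube([828, 222, 1986]); }
translate([0, 4048, 0]) cube([4130, 222, 2720]);
translate([0, 222, 0]) cube([222, 3826, 2720]);
translate([3908, 222, 0]) cube([222, 3826, 2720]);


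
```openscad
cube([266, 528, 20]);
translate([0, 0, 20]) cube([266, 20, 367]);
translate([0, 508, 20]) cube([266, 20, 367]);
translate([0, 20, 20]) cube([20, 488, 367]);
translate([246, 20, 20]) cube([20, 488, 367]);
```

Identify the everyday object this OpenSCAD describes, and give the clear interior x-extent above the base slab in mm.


An open box. The internal width is 226 mm.

A 266×528 base slab with four walls standing on it — an open box. The base is 266 mm wide and the walls are 20 mm thick, so the internal width is 266 − 2 × 20 = 226 mm.


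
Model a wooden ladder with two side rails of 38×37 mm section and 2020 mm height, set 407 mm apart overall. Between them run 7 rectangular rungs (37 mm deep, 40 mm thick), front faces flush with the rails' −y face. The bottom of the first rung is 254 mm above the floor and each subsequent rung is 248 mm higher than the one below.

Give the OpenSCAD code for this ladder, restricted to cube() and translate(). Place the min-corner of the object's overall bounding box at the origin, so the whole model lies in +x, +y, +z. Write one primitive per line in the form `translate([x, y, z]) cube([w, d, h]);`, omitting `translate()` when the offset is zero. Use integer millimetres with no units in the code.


cube([38, 37, 2020]);
translate([369, 0, 0]) cube([38, 37, 2020]);
translate([38, 0, 254]) cube([331, 37, 40]);
translate([38, 0, 502]) cube([331, 37, 40]);
translate([38, 0, 750]) cube([331, 37, 40]);
translate([38, 0, 998]) cube([331, 37, 40]);
translate([38, 0, 1246]) cube([331, 37, 40]);
translate([38, 0, 1494]) cube([331, 37, 40]);
translate([38, 0, 1742]) cube([331, 37, 40]);


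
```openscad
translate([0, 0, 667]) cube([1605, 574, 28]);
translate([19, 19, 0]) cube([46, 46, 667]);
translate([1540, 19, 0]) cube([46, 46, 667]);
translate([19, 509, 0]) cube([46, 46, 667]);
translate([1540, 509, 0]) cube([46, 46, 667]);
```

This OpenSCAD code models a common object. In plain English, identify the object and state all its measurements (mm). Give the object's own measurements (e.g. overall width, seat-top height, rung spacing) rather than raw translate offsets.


A rectangular dining table. The top is 1605×574×28 mm with its upper surface at z = 695 mm. It stands on four 46×46 mm square legs, each inset 19 mm from the nearest pair of top edges, running from the floor to the underside of the top.


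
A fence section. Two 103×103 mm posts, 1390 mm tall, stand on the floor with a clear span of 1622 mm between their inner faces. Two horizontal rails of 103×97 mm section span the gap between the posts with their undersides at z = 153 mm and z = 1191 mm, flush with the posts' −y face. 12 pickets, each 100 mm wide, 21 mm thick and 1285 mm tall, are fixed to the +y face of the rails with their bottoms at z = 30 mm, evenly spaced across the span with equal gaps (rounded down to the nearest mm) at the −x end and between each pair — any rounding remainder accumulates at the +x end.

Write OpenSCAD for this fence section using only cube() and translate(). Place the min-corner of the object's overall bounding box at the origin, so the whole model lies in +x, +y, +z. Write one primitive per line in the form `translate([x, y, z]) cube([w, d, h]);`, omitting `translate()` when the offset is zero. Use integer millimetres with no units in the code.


cube([103, 103, 1390]);
translate([1725, 0, 0]) cube([103, 103, 1390]);
translate([103, 0, 153]) cube([1622, 103, 97]);
translate([103, 0, 1191]) cube([1622, 103, 97]);
translate([135, 103, 30]) cube([100, 21, 1285]);
translate([267, 103, 30]) cube([100, 21, 1285]);
translate([399, 103, 30]) cube([100, 21, 1285]);
translate([531, 103, 30]) cube([100, 21, 1285]);
translate([663, 103, 30]) cube([100, 21, 1285]);
translate([795, 103, 30]) cube([100, 21, 1285]);
translate([927, 103, 30]) cube([100, 21, 1285]);
translate([1059, 103, 30]) cube([100, 21, 1285]);
translate([1191, 103, 30]) cube([100, 21, 1285]);
translate([1323, 103, 30]) cube([100, 21, 1285]);
translate([1455, 103, 30]) cube([100, 21, 1285]);
translate([1587, 103, 30]) cube([100, 21, 1285]);


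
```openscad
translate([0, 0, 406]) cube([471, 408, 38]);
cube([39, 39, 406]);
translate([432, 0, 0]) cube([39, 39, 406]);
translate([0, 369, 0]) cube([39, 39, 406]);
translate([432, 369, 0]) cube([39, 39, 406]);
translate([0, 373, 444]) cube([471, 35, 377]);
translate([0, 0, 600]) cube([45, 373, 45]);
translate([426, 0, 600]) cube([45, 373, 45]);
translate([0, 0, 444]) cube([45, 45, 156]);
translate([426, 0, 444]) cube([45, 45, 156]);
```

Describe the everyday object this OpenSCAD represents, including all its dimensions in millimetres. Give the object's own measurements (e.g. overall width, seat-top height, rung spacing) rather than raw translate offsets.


A chair. The seat is a 471×408×38 mm slab with its top at z = 444 mm, on four 39×39 mm corner legs (flush with the seat edges, standing on z = 0). A flat backrest 35 mm thick, 377 mm tall, spans the full seat width and rises from the seat top along its +y edge, rear face flush with the rear of the seat. Two armrests of 45×45 mm section run along each side from the seat's front edge to the front of the backrest, top faces 201 mm above the seat top and outer faces flush with the seat's x-edges; a 45×45 mm post under the front of each armrest stands on the seat at the front corner.


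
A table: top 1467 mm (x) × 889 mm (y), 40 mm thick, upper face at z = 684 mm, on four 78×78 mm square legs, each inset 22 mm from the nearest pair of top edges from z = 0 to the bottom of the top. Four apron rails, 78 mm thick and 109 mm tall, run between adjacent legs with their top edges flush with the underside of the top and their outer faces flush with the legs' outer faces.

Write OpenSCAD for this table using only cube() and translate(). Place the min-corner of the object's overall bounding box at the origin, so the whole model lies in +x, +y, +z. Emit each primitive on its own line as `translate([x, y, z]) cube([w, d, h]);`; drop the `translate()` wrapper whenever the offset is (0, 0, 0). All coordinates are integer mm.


translate([0, 0, 644]) cube([1467, 889, 40]);
translate([22, 22, 0]) cube([78, 78, 644]);
translate([1367, 22, 0]) cube([78, 78, 644]);
translate([22, 789, 0]) cube([78, 78, 644]);
translate([1367, 789, 0]) cube([78, 78, 644]);
translate([100, 22, 535]) cube([1267, 78, 109]);
translate([100, 789, 535]) cube([1267, 78, 109]);
translate([22, 100, 535]) cube([78, 689, 109]);
translate([1367, 100, 535]) cube([78, 689, 109]);


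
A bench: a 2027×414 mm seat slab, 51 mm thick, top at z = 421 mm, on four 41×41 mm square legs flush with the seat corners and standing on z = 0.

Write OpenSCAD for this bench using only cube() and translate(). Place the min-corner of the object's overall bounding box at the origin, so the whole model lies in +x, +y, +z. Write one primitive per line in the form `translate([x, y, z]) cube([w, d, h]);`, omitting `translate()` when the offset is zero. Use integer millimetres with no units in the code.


translate([0, 0, 370]) cube([2027, 414, 51]);
cube([41, 41, 370]);
translate([0, 373, 0]) cube([41, 41, 370]);
translate([1986, 0, 0]) cube([41, 41, 370]);
translate([1986, 373, 0]) cube([41, 41, 370]);


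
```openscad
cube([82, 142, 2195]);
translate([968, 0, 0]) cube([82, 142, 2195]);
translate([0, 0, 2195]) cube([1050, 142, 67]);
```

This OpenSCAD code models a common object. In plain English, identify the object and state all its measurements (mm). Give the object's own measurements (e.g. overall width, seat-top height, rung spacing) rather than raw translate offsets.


A door frame. The clear opening is 886 mm wide and 2195 mm high. Two 82 mm wide jambs, 142 mm deep, stand either side of the opening from the floor to the top of the opening. A 67 mm thick head sits across the top of both jambs, spanning the full outside width of the frame.


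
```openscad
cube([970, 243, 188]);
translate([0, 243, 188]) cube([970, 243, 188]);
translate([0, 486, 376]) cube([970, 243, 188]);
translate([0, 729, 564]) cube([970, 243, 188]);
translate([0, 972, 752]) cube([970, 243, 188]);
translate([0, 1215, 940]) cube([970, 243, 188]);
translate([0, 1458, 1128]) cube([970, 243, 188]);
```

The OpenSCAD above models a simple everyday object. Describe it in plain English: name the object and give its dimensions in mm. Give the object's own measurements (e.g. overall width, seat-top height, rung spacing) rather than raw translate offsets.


A straight staircase of 7 solid steps. Each step is 970 mm wide (x), 243 mm deep (y, the going) and 188 mm tall (the rise). The first step rests on the floor; each subsequent step sits one going further in +y and one rise higher in +z, directly behind and above the previous step with no overlap.


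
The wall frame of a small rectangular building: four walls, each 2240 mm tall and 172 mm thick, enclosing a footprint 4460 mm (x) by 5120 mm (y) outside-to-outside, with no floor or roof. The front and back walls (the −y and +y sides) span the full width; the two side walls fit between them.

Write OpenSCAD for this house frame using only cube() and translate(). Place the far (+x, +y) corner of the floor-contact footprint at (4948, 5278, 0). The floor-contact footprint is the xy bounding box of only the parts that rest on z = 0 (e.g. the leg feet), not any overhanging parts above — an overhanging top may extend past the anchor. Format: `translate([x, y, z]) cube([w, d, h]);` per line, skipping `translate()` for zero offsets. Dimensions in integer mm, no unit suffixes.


translate([488, 158, 0]) cube([4460, 172, 2240]);
translate([488, 5106, 0]) cube([4460, 172, 2240]);
translate([488, 330, 0]) cube([172, 4776, 2240]);
translate([4776, 330, 0]) cube([172, 4776, 2240]);


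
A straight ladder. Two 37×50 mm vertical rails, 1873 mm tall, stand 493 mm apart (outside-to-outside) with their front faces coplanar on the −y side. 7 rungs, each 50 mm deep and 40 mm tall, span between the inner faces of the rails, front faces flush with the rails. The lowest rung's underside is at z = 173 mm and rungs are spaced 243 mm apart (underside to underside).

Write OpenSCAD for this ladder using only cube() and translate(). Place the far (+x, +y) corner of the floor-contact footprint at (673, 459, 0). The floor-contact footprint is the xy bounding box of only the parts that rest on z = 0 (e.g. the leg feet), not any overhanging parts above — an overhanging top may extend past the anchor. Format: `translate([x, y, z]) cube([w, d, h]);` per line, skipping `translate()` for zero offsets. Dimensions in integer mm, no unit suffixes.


translate([180, 409, 0]) cube([37, 50, 1873]);
translate([636, 409, 0]) cube([37, 50, 1873]);
translate([217, 409, 173]) cube([419, 50, 40]);
translate([217, 409, 416]) cube([419, 50, 40]);
translate([217, 409, 659]) cube([419, 50, 40]);
translate([217, 409, 902]) cube([419, 50, 40]);
translate([217, 409, 1145]) cube([419, 50, 40]);
translate([217, 409, 1388]) cube([419, 50, 40]);
translate([217, 409, 1631]) cube([419, 50, 40]);


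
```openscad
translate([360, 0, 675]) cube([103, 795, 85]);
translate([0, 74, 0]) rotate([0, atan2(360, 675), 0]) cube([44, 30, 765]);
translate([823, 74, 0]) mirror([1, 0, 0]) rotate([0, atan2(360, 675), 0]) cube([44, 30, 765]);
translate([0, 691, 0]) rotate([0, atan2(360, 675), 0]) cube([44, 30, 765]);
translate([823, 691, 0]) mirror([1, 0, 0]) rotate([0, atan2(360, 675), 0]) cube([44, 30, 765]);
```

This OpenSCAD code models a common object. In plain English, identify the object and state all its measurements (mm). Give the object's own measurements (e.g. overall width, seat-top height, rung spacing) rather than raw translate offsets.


A sawhorse. A 103×795×85 mm beam (x, y, z) sits on two A-frame leg pairs. Each pair is two raked legs of 44×30 mm section (30 mm along y) splaying symmetrically in x. Each leg rises 675 mm vertically over 360 mm of horizontal reach and is 765 mm long along its own axis. Every leg's outer bottom edge rests on the floor and its outer top edge meets a bottom edge of the beam — the left legs (tilting toward +x) meet the beam's −x bottom edge, the right legs (their mirror images, tilting toward −x) meet its +x bottom edge — so the leg tops tuck under the beam, the beam's underside is 675 mm above the floor, and the feet are 823 mm apart outside-to-outside with the beam centred between them. The two leg pairs are set in 74 mm from either end of the beam.


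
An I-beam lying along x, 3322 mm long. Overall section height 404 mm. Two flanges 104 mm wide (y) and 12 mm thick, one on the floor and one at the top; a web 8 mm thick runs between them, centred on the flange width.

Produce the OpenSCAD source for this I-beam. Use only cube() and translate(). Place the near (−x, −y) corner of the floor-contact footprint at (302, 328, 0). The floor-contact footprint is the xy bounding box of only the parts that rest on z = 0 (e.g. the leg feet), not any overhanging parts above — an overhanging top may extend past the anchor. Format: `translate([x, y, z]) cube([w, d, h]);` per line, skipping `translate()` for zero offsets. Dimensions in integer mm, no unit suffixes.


translate([302, 328, 0]) cube([3322, 104, 12]);
translate([302, 376, 12]) cube([3322, 8, 380]);
translate([302, 328, 392]) cube([3322, 104, 12]);


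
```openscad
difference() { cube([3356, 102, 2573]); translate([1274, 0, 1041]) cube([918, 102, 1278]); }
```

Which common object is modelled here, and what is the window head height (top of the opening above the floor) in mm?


A wall with a window opening. The window head height is 2319 mm.

A wall with a rectangular opening subtracted — a window. Sill at z = 1041, opening 1278 mm tall, so the head is at 1041 + 1278 = 2319 mm.


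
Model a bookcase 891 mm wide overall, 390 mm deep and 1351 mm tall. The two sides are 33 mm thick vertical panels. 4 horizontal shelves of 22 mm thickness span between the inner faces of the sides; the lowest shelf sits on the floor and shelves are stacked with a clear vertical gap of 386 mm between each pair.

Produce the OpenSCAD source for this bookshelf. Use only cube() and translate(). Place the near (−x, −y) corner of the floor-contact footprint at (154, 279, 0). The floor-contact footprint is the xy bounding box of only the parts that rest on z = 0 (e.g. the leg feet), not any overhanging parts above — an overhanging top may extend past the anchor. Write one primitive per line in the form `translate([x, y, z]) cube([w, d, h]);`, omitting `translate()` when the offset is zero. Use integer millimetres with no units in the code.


translate([154, 279, 0]) cube([33, 390, 1351]);
translate([1012, 279, 0]) cube([33, 390, 1351]);
translate([187, 279, 0]) cube([825, 390, 22]);
translate([187, 279, 408]) cube([825, 390, 22]);
translate([187, 279, 816]) cube([825, 390, 22]);
translate([187, 279, 1224]) cube([825, 390, 22]);


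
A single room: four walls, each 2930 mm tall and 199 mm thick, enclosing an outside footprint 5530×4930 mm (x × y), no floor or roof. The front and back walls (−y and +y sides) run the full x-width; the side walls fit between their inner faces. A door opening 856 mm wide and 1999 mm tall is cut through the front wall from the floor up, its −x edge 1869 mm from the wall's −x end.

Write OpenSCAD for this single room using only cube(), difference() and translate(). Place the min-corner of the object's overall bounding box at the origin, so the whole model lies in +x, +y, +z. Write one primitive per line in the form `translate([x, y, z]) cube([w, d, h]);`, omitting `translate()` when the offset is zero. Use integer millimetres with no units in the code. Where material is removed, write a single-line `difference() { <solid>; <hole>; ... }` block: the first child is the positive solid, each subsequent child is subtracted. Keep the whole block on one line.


difference() { cube([5530, 199, 2930]); translate([1869, 0, 0]) cube([856, 199, 1999]); }
translate([0, 4731, 0]) cube([5530, 199, 2930]);
translate([0, 199, 0]) cube([199, 4532, 2930]);
translate([5331, 199, 0]) cube([199, 4532, 2930]);


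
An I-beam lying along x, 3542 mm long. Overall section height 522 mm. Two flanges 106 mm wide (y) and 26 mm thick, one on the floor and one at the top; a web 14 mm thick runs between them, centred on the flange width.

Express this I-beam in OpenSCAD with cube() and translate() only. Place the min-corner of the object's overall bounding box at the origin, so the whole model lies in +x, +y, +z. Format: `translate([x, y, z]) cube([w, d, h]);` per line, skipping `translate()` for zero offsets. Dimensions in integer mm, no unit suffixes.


cube([3542, 106, 26]);
translate([0, 46, 26]) cube([3542, 14, 470]);
translate([0, 0, 496]) cube([3542, 106, 26]);


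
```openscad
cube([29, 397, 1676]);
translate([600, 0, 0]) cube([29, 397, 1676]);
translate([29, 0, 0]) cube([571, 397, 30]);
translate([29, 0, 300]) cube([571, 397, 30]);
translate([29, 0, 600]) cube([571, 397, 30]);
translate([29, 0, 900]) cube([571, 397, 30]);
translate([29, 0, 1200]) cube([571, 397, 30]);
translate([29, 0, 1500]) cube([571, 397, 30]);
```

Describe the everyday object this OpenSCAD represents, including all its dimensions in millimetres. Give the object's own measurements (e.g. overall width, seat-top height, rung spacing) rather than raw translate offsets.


An open bookshelf. Two side panels, each 29 mm thick, 397 mm deep and 1676 mm tall, stand 629 mm apart (outside-to-outside). Between them sit 6 shelves, each 30 mm thick and 397 mm deep, spanning the full gap between the sides. The bottom shelf rests on the floor (its underside at z = 0) and the clear gap between one shelf's top and the next shelf's underside is 270 mm.


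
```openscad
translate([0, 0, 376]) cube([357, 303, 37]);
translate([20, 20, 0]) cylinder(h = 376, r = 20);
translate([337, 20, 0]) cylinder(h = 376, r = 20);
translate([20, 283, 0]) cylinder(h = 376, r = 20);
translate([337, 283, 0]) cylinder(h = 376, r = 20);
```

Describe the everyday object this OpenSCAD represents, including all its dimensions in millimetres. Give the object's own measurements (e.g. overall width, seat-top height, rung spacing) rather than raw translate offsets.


A four-legged stool. The seat is a 357×303×37 mm slab whose top surface is at z = 413 mm; four round legs, each 40 mm in diameter, run from the floor (z = 0) to the underside of the seat, each leg's axis is inset half a diameter from the nearest pair of seat edges (so the leg's bounding box is flush with the corner).


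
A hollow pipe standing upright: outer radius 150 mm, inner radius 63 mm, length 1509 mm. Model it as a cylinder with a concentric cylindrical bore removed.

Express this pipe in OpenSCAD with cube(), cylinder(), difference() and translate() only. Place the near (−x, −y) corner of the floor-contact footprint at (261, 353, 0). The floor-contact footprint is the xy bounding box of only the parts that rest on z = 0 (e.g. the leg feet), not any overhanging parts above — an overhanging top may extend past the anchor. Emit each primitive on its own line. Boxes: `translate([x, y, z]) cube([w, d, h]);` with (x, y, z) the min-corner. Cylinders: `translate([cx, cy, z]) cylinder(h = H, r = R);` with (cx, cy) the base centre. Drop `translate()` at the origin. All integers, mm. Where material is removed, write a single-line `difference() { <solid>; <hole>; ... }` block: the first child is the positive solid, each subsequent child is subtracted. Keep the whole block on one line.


difference() { translate([411, 503, 0]) cylinder(h = 1509, r = 150); translate([411, 503, 0]) cylinder(h = 1509, r = 63); }


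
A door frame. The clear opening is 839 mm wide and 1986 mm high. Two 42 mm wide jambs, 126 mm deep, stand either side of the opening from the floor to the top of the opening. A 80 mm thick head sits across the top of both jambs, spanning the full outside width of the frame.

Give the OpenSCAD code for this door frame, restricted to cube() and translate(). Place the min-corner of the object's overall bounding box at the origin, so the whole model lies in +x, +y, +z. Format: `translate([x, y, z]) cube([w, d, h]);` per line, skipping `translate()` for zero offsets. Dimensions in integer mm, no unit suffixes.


cube([42, 126, 1986]);
translate([881, 0, 0]) cube([42, 126, 1986]);
translate([0, 0, 1986]) cube([923, 126, 80]);


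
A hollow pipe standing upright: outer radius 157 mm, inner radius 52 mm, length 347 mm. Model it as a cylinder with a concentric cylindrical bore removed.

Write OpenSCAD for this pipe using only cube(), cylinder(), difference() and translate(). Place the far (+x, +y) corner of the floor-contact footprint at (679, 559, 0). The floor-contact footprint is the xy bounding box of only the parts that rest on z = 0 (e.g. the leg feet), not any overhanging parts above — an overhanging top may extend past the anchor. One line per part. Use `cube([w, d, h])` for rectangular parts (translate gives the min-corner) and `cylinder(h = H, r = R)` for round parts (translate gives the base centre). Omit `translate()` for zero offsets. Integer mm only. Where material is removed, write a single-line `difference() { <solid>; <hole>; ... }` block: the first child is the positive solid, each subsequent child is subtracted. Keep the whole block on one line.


difference() { translate([522, 402, 0]) cylinder(h = 347, r = 157); translate([522, 402, 0]) cylinder(h = 347, r = 52); }


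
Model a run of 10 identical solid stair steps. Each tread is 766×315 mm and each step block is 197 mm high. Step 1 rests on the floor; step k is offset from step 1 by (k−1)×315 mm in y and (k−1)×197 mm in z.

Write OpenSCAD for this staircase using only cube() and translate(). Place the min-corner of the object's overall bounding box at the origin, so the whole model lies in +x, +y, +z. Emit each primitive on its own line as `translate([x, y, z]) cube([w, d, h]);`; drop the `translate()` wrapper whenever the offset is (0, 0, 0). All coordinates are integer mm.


cube([766, 315, 197]);
translate([0, 315, 197]) cube([766, 315, 197]);
translate([0, 630, 394]) cube([766, 315, 197]);
translate([0, 945, 591]) cube([766, 315, 197]);
translate([0, 1260, 788]) cube([766, 315, 197]);
translate([0, 1575, 985]) cube([766, 315, 197]);
translate([0, 1890, 1182]) cube([766, 315, 197]);
translate([0, 2205, 1379]) cube([766, 315, 197]);
translate([0, 2520, 1576]) cube([766, 315, 197]);
translate([0, 2835, 1773]) cube([766, 315, 197]);


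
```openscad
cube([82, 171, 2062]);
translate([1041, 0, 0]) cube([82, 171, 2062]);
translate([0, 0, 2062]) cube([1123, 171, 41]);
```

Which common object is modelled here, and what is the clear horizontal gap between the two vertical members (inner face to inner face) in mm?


A door frame. The clear opening width is 959 mm.

Two 2062 mm tall posts with a header on top — a door frame. The left jamb is 82 mm wide at x = 0; the right jamb starts at x = 1041. The clear opening is 1041 − 82 = 959 mm.


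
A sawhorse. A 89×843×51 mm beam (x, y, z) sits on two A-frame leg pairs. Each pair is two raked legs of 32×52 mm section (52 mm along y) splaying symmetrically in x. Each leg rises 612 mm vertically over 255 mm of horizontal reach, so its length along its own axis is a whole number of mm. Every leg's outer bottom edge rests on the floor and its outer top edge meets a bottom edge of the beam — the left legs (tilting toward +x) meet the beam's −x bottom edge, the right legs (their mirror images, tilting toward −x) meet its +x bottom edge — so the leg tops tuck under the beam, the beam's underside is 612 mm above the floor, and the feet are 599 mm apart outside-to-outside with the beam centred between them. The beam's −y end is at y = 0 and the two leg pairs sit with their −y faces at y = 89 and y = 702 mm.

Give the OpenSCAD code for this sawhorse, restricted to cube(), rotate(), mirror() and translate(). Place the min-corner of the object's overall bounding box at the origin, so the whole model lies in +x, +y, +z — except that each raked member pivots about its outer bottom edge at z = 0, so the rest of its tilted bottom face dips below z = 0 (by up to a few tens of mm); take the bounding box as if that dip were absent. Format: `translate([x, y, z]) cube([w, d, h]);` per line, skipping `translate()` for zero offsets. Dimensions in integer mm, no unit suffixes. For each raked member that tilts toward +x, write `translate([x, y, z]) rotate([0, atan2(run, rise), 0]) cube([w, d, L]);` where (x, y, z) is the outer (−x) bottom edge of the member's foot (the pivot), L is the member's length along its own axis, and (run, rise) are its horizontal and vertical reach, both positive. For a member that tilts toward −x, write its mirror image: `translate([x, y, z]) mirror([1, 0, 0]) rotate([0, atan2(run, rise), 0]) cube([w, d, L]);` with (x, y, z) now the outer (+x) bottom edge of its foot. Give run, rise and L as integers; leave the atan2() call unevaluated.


// leg length = √(255² + 612²) = 663
// right-leg outer foot x = 2·255 + 89 = 599
// beam min-corner = (255, 0, 612)
translate([255, 0, 612]) cube([89, 843, 51]);
translate([0, 89, 0]) rotate([0, atan2(255, 612), 0]) cube([32, 52, 663]);
translate([599, 89, 0]) mirror([1, 0, 0]) rotate([0, atan2(255, 612), 0]) cube([32, 52, 663]);
translate([0, 702, 0]) rotate([0, atan2(255, 612), 0]) cube([32, 52, 663]);
translate([599, 702, 0]) mirror([1, 0, 0]) rotate([0, atan2(255, 612), 0]) cube([32, 52, 663]);


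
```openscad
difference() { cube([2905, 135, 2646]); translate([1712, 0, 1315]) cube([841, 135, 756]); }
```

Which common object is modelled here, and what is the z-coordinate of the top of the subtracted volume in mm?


A wall with a window opening. The window head height is 2071 mm.

A wall with a rectangular opening subtracted — a window. Sill at z = 1315, opening 756 mm tall, so the head is at 1315 + 756 = 2071 mm.
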